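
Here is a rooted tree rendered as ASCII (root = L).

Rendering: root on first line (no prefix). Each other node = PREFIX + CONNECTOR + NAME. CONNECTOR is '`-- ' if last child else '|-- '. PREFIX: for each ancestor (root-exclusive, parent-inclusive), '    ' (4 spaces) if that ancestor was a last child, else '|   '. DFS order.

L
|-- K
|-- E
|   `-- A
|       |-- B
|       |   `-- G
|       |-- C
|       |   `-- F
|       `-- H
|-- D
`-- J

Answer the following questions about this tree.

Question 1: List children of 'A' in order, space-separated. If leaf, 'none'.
Node A's children (from adjacency): B, C, H

Answer: B C H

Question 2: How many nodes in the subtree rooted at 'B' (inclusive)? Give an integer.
Subtree rooted at B contains: B, G
Count = 2

Answer: 2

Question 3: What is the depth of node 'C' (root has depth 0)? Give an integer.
Path from root to C: L -> E -> A -> C
Depth = number of edges = 3

Answer: 3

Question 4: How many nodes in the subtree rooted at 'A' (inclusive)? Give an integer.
Answer: 6

Derivation:
Subtree rooted at A contains: A, B, C, F, G, H
Count = 6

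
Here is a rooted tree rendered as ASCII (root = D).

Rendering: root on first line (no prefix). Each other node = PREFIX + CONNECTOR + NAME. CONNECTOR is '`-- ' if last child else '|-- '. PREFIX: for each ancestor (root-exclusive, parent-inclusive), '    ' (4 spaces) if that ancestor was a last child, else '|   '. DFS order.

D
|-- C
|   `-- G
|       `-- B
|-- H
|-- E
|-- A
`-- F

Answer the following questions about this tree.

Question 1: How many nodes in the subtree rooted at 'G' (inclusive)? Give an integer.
Answer: 2

Derivation:
Subtree rooted at G contains: B, G
Count = 2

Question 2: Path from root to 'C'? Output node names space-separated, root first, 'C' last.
Walk down from root: D -> C

Answer: D C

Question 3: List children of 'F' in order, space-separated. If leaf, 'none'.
Node F's children (from adjacency): (leaf)

Answer: none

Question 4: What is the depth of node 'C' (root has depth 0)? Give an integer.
Answer: 1

Derivation:
Path from root to C: D -> C
Depth = number of edges = 1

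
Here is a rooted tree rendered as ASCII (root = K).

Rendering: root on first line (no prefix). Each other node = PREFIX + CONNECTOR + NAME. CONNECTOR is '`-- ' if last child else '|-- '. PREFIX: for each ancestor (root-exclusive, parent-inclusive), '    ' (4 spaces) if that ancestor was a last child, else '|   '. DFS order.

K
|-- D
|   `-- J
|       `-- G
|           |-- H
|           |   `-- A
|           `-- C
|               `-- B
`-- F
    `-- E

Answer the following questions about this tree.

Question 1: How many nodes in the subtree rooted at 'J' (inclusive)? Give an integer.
Answer: 6

Derivation:
Subtree rooted at J contains: A, B, C, G, H, J
Count = 6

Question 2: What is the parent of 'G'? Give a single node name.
Answer: J

Derivation:
Scan adjacency: G appears as child of J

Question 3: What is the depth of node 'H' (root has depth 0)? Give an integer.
Answer: 4

Derivation:
Path from root to H: K -> D -> J -> G -> H
Depth = number of edges = 4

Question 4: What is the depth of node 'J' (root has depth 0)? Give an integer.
Path from root to J: K -> D -> J
Depth = number of edges = 2

Answer: 2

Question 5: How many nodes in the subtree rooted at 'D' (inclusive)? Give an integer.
Subtree rooted at D contains: A, B, C, D, G, H, J
Count = 7

Answer: 7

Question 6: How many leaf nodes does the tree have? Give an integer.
Leaves (nodes with no children): A, B, E

Answer: 3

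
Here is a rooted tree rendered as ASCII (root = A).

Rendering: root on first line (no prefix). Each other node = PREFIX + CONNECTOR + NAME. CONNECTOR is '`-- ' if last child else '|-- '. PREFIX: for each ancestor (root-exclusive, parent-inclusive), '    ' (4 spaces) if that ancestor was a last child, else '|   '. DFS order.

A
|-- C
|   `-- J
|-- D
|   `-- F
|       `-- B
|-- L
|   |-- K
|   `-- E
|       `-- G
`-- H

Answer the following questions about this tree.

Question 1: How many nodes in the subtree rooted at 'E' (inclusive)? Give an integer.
Subtree rooted at E contains: E, G
Count = 2

Answer: 2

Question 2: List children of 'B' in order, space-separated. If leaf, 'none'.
Answer: none

Derivation:
Node B's children (from adjacency): (leaf)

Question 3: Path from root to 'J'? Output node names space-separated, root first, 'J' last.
Walk down from root: A -> C -> J

Answer: A C J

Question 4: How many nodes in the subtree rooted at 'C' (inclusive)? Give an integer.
Answer: 2

Derivation:
Subtree rooted at C contains: C, J
Count = 2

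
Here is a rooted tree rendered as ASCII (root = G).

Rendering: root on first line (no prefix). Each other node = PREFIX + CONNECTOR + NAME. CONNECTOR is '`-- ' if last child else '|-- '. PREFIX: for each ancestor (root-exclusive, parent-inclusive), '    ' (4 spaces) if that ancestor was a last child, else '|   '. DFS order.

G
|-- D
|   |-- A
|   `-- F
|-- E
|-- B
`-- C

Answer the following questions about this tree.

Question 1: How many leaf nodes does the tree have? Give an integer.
Answer: 5

Derivation:
Leaves (nodes with no children): A, B, C, E, F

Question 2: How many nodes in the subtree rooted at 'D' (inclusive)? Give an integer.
Answer: 3

Derivation:
Subtree rooted at D contains: A, D, F
Count = 3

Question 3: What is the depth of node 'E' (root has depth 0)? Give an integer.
Path from root to E: G -> E
Depth = number of edges = 1

Answer: 1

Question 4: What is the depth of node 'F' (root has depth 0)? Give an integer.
Path from root to F: G -> D -> F
Depth = number of edges = 2

Answer: 2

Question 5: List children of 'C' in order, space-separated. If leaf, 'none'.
Answer: none

Derivation:
Node C's children (from adjacency): (leaf)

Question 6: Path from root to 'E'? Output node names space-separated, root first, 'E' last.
Walk down from root: G -> E

Answer: G E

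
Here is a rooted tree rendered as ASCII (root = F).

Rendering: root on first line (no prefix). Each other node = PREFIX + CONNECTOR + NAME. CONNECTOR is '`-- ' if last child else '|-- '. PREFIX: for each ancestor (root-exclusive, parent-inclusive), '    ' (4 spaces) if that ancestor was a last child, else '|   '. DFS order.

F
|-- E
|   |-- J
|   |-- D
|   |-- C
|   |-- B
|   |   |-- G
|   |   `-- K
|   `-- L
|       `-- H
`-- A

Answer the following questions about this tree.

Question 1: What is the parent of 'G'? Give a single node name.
Answer: B

Derivation:
Scan adjacency: G appears as child of B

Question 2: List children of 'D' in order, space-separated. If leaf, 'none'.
Answer: none

Derivation:
Node D's children (from adjacency): (leaf)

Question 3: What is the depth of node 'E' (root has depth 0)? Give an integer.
Path from root to E: F -> E
Depth = number of edges = 1

Answer: 1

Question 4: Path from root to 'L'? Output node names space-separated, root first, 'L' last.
Answer: F E L

Derivation:
Walk down from root: F -> E -> L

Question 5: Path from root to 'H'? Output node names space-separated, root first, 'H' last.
Walk down from root: F -> E -> L -> H

Answer: F E L H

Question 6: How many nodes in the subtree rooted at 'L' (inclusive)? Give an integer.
Subtree rooted at L contains: H, L
Count = 2

Answer: 2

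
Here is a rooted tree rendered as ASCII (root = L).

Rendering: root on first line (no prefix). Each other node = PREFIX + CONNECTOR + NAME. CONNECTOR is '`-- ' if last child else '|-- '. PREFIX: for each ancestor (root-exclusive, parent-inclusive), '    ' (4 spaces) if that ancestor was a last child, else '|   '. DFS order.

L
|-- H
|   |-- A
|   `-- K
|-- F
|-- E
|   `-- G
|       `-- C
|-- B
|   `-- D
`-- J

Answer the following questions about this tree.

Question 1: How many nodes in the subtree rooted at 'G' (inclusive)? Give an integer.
Subtree rooted at G contains: C, G
Count = 2

Answer: 2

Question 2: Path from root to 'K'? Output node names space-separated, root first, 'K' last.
Answer: L H K

Derivation:
Walk down from root: L -> H -> K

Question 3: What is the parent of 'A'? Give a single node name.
Scan adjacency: A appears as child of H

Answer: H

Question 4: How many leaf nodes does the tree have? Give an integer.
Answer: 6

Derivation:
Leaves (nodes with no children): A, C, D, F, J, K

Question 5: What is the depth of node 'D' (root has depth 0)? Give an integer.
Path from root to D: L -> B -> D
Depth = number of edges = 2

Answer: 2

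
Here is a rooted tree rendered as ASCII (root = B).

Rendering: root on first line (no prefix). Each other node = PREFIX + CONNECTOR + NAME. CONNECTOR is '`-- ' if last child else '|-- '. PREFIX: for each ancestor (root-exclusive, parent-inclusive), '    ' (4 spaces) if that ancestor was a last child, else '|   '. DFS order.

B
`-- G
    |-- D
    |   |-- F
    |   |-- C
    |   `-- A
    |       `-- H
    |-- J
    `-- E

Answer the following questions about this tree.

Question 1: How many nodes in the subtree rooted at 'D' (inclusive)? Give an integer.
Subtree rooted at D contains: A, C, D, F, H
Count = 5

Answer: 5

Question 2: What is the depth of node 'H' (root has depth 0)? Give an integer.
Answer: 4

Derivation:
Path from root to H: B -> G -> D -> A -> H
Depth = number of edges = 4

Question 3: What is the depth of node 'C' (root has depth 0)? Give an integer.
Path from root to C: B -> G -> D -> C
Depth = number of edges = 3

Answer: 3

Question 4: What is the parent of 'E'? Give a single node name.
Scan adjacency: E appears as child of G

Answer: G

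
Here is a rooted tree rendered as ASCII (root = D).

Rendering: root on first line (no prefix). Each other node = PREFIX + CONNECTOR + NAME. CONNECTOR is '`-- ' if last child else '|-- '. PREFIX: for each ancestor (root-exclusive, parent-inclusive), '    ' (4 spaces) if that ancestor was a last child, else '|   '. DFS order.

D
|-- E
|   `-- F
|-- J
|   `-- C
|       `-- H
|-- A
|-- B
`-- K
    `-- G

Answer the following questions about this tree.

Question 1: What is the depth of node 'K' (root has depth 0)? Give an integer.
Path from root to K: D -> K
Depth = number of edges = 1

Answer: 1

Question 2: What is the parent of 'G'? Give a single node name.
Scan adjacency: G appears as child of K

Answer: K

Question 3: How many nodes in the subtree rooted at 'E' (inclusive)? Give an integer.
Answer: 2

Derivation:
Subtree rooted at E contains: E, F
Count = 2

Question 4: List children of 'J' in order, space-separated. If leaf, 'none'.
Answer: C

Derivation:
Node J's children (from adjacency): C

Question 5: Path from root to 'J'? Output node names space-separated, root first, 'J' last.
Walk down from root: D -> J

Answer: D J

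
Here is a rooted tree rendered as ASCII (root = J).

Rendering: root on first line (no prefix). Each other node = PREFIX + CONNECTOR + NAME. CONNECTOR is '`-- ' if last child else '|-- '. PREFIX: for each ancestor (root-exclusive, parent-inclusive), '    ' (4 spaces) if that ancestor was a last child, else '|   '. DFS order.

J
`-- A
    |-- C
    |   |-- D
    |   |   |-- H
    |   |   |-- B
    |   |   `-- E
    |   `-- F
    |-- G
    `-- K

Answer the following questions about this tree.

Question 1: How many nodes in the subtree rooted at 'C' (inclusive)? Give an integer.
Subtree rooted at C contains: B, C, D, E, F, H
Count = 6

Answer: 6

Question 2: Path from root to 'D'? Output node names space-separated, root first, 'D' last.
Walk down from root: J -> A -> C -> D

Answer: J A C D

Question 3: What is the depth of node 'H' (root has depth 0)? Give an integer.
Answer: 4

Derivation:
Path from root to H: J -> A -> C -> D -> H
Depth = number of edges = 4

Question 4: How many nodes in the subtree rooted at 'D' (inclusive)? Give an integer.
Subtree rooted at D contains: B, D, E, H
Count = 4

Answer: 4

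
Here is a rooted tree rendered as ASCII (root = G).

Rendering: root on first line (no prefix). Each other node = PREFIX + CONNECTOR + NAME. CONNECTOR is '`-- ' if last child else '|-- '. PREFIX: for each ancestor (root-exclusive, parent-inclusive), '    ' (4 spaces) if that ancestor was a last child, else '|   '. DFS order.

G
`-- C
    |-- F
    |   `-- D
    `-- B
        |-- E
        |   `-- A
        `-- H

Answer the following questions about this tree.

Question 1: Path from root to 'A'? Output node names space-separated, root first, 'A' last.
Walk down from root: G -> C -> B -> E -> A

Answer: G C B E A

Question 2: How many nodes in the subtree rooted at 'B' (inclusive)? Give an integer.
Subtree rooted at B contains: A, B, E, H
Count = 4

Answer: 4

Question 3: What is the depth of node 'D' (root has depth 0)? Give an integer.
Path from root to D: G -> C -> F -> D
Depth = number of edges = 3

Answer: 3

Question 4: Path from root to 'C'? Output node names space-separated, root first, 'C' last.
Walk down from root: G -> C

Answer: G C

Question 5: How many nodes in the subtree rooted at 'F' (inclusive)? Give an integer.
Answer: 2

Derivation:
Subtree rooted at F contains: D, F
Count = 2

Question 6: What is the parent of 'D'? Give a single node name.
Scan adjacency: D appears as child of F

Answer: F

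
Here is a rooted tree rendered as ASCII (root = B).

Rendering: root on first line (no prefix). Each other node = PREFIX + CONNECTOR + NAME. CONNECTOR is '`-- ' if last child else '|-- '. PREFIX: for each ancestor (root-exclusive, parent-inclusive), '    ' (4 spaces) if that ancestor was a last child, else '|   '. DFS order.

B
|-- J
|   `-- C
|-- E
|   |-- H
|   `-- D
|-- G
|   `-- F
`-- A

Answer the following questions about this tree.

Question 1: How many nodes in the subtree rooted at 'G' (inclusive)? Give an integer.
Answer: 2

Derivation:
Subtree rooted at G contains: F, G
Count = 2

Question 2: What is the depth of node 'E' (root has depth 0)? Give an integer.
Answer: 1

Derivation:
Path from root to E: B -> E
Depth = number of edges = 1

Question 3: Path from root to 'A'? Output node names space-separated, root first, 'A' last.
Answer: B A

Derivation:
Walk down from root: B -> A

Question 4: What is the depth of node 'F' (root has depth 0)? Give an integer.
Path from root to F: B -> G -> F
Depth = number of edges = 2

Answer: 2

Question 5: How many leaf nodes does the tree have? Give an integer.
Answer: 5

Derivation:
Leaves (nodes with no children): A, C, D, F, H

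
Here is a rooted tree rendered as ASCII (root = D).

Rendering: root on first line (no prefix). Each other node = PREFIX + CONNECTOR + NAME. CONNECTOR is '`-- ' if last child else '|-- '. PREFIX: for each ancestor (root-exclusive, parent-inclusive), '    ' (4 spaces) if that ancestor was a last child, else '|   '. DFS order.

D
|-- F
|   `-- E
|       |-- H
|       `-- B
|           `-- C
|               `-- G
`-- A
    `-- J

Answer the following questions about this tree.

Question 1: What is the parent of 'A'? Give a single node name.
Scan adjacency: A appears as child of D

Answer: D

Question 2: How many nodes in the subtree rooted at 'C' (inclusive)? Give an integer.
Answer: 2

Derivation:
Subtree rooted at C contains: C, G
Count = 2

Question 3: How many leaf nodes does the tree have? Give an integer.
Leaves (nodes with no children): G, H, J

Answer: 3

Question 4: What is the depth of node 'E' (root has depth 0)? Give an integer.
Answer: 2

Derivation:
Path from root to E: D -> F -> E
Depth = number of edges = 2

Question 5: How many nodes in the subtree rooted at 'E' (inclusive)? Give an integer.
Subtree rooted at E contains: B, C, E, G, H
Count = 5

Answer: 5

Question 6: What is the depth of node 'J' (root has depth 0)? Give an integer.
Path from root to J: D -> A -> J
Depth = number of edges = 2

Answer: 2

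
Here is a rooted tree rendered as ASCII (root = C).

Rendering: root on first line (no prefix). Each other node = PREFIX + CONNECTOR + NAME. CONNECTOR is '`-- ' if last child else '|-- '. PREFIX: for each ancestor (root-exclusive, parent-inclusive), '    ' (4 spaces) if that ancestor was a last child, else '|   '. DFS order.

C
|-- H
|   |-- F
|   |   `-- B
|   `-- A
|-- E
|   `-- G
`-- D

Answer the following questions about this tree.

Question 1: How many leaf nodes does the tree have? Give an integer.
Answer: 4

Derivation:
Leaves (nodes with no children): A, B, D, G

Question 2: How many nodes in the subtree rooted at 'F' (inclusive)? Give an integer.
Answer: 2

Derivation:
Subtree rooted at F contains: B, F
Count = 2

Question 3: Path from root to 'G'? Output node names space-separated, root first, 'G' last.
Answer: C E G

Derivation:
Walk down from root: C -> E -> G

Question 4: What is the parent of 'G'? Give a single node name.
Scan adjacency: G appears as child of E

Answer: E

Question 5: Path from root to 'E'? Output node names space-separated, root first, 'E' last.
Answer: C E

Derivation:
Walk down from root: C -> E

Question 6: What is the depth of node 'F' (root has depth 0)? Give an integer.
Answer: 2

Derivation:
Path from root to F: C -> H -> F
Depth = number of edges = 2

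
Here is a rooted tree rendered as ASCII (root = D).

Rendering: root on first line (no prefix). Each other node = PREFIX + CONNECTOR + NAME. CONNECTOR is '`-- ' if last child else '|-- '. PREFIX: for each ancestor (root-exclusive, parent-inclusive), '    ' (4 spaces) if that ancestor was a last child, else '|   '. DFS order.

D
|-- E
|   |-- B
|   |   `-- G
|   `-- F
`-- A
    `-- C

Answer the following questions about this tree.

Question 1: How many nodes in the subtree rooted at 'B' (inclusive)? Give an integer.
Subtree rooted at B contains: B, G
Count = 2

Answer: 2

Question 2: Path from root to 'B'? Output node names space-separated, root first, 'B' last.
Walk down from root: D -> E -> B

Answer: D E B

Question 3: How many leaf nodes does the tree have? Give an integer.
Answer: 3

Derivation:
Leaves (nodes with no children): C, F, G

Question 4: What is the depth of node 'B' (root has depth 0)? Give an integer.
Path from root to B: D -> E -> B
Depth = number of edges = 2

Answer: 2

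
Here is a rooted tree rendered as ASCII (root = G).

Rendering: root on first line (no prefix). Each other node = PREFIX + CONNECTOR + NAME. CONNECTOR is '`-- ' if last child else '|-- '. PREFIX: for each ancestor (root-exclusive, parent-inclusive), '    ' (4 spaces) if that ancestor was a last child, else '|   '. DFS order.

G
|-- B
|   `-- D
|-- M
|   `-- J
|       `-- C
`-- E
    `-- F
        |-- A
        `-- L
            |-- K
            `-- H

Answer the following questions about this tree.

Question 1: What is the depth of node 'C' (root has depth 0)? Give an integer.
Path from root to C: G -> M -> J -> C
Depth = number of edges = 3

Answer: 3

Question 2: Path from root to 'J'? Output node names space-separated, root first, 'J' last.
Walk down from root: G -> M -> J

Answer: G M J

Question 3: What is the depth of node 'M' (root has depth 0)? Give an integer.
Answer: 1

Derivation:
Path from root to M: G -> M
Depth = number of edges = 1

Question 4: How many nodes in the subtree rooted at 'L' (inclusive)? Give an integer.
Subtree rooted at L contains: H, K, L
Count = 3

Answer: 3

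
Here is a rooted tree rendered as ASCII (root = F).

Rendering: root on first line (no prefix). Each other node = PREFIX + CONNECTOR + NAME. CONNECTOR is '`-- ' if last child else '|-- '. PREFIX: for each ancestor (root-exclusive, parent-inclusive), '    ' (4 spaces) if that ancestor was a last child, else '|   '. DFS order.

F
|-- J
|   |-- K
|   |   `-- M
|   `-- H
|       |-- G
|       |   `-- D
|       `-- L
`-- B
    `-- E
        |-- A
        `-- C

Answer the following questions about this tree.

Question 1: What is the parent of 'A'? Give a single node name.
Scan adjacency: A appears as child of E

Answer: E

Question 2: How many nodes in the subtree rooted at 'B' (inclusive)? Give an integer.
Subtree rooted at B contains: A, B, C, E
Count = 4

Answer: 4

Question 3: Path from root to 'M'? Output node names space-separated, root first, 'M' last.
Answer: F J K M

Derivation:
Walk down from root: F -> J -> K -> M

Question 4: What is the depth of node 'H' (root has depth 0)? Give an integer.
Answer: 2

Derivation:
Path from root to H: F -> J -> H
Depth = number of edges = 2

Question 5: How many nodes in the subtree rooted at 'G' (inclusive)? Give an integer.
Subtree rooted at G contains: D, G
Count = 2

Answer: 2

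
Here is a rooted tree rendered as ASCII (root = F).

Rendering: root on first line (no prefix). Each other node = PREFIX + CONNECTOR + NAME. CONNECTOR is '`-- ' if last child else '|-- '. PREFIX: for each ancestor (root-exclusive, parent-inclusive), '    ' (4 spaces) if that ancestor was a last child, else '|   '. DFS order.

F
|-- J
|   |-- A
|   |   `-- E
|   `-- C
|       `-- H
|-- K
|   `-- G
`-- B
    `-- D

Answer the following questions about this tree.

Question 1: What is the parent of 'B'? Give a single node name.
Scan adjacency: B appears as child of F

Answer: F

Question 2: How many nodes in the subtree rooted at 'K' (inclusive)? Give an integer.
Subtree rooted at K contains: G, K
Count = 2

Answer: 2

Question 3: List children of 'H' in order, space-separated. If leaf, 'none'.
Node H's children (from adjacency): (leaf)

Answer: none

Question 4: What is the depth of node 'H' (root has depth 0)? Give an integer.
Path from root to H: F -> J -> C -> H
Depth = number of edges = 3

Answer: 3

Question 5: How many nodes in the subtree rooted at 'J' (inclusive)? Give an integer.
Subtree rooted at J contains: A, C, E, H, J
Count = 5

Answer: 5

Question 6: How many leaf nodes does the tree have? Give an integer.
Answer: 4

Derivation:
Leaves (nodes with no children): D, E, G, H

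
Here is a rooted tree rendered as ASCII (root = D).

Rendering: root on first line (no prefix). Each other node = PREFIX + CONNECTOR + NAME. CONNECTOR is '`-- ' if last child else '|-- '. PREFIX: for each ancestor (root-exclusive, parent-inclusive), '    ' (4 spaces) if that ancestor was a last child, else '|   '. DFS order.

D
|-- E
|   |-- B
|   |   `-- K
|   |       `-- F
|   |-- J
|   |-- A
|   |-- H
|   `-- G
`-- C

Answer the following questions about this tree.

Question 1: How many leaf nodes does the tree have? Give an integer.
Leaves (nodes with no children): A, C, F, G, H, J

Answer: 6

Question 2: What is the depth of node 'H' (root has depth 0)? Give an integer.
Path from root to H: D -> E -> H
Depth = number of edges = 2

Answer: 2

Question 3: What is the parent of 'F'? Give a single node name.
Answer: K

Derivation:
Scan adjacency: F appears as child of K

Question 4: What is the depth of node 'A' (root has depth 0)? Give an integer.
Path from root to A: D -> E -> A
Depth = number of edges = 2

Answer: 2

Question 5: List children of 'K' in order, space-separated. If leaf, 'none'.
Node K's children (from adjacency): F

Answer: F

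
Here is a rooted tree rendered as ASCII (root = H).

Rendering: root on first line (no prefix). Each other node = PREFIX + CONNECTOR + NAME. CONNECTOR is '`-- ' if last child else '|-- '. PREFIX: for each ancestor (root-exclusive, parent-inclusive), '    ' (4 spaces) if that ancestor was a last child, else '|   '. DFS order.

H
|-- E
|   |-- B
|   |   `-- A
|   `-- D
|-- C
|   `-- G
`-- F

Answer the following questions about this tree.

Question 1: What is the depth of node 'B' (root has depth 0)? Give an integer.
Answer: 2

Derivation:
Path from root to B: H -> E -> B
Depth = number of edges = 2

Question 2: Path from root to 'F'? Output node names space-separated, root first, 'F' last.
Answer: H F

Derivation:
Walk down from root: H -> F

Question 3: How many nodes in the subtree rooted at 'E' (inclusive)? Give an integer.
Answer: 4

Derivation:
Subtree rooted at E contains: A, B, D, E
Count = 4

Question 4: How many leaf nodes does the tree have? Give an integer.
Answer: 4

Derivation:
Leaves (nodes with no children): A, D, F, G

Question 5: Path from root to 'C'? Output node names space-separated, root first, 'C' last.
Answer: H C

Derivation:
Walk down from root: H -> C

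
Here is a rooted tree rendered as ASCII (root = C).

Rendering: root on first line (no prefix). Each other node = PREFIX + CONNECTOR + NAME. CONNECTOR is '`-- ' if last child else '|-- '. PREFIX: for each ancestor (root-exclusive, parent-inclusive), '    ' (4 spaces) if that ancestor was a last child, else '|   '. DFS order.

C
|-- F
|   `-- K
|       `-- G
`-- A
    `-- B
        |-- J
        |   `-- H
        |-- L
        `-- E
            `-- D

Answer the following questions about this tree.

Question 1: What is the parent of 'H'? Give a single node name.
Scan adjacency: H appears as child of J

Answer: J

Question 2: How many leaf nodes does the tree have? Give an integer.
Leaves (nodes with no children): D, G, H, L

Answer: 4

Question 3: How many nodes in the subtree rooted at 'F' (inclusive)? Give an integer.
Subtree rooted at F contains: F, G, K
Count = 3

Answer: 3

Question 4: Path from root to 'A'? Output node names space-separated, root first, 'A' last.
Walk down from root: C -> A

Answer: C A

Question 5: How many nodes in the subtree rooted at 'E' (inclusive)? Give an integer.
Answer: 2

Derivation:
Subtree rooted at E contains: D, E
Count = 2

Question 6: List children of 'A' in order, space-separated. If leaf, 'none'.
Answer: B

Derivation:
Node A's children (from adjacency): B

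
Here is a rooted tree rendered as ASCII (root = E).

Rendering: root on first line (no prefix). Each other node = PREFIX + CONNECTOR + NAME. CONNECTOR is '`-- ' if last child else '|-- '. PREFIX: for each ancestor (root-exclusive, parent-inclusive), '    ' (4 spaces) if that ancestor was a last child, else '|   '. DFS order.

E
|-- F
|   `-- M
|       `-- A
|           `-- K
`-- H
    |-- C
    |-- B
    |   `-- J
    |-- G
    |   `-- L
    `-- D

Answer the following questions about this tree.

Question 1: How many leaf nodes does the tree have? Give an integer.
Leaves (nodes with no children): C, D, J, K, L

Answer: 5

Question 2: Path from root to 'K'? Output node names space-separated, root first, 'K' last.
Answer: E F M A K

Derivation:
Walk down from root: E -> F -> M -> A -> K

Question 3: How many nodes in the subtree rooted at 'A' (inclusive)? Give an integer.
Subtree rooted at A contains: A, K
Count = 2

Answer: 2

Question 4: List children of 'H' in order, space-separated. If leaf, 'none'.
Answer: C B G D

Derivation:
Node H's children (from adjacency): C, B, G, D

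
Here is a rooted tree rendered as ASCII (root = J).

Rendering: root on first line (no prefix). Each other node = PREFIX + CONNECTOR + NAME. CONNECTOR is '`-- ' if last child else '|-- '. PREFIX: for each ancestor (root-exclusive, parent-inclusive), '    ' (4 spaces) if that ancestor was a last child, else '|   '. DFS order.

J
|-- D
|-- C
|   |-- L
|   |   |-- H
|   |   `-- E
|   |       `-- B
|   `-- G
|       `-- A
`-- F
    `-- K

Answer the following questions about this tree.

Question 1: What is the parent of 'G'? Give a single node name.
Answer: C

Derivation:
Scan adjacency: G appears as child of C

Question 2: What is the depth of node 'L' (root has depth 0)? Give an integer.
Answer: 2

Derivation:
Path from root to L: J -> C -> L
Depth = number of edges = 2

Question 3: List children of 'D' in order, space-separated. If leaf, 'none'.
Node D's children (from adjacency): (leaf)

Answer: none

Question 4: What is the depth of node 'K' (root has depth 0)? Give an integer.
Path from root to K: J -> F -> K
Depth = number of edges = 2

Answer: 2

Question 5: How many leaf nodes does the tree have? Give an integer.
Leaves (nodes with no children): A, B, D, H, K

Answer: 5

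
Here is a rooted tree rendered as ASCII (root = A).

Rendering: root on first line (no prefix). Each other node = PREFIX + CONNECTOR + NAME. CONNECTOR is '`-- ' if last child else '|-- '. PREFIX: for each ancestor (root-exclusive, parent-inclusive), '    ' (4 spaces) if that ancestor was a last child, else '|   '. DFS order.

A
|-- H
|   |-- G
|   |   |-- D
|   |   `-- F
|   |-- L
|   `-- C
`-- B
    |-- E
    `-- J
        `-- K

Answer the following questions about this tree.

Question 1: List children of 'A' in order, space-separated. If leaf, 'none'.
Node A's children (from adjacency): H, B

Answer: H B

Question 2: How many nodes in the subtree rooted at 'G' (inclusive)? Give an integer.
Subtree rooted at G contains: D, F, G
Count = 3

Answer: 3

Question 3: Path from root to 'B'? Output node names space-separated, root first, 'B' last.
Answer: A B

Derivation:
Walk down from root: A -> B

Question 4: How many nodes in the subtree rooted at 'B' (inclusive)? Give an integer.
Subtree rooted at B contains: B, E, J, K
Count = 4

Answer: 4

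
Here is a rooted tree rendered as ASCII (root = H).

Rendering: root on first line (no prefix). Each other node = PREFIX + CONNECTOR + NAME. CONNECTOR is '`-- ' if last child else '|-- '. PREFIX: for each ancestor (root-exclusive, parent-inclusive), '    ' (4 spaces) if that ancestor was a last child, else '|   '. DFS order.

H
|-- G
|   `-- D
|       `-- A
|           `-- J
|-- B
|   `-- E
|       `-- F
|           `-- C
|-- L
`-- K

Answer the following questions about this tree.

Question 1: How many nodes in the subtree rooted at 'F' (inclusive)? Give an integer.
Subtree rooted at F contains: C, F
Count = 2

Answer: 2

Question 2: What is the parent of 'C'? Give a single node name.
Answer: F

Derivation:
Scan adjacency: C appears as child of F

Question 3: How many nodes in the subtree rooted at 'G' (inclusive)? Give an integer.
Answer: 4

Derivation:
Subtree rooted at G contains: A, D, G, J
Count = 4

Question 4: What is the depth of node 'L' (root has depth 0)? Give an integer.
Answer: 1

Derivation:
Path from root to L: H -> L
Depth = number of edges = 1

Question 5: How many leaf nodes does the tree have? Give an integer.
Answer: 4

Derivation:
Leaves (nodes with no children): C, J, K, L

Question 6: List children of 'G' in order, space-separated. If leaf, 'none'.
Answer: D

Derivation:
Node G's children (from adjacency): D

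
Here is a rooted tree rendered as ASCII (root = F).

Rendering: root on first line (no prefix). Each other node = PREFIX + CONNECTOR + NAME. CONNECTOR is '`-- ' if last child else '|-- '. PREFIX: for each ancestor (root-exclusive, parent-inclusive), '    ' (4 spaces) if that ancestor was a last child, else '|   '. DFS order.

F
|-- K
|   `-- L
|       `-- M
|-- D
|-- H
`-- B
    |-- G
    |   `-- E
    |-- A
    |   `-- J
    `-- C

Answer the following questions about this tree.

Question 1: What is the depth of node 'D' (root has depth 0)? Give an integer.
Answer: 1

Derivation:
Path from root to D: F -> D
Depth = number of edges = 1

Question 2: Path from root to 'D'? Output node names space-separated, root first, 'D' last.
Walk down from root: F -> D

Answer: F D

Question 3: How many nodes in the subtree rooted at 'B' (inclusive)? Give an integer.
Subtree rooted at B contains: A, B, C, E, G, J
Count = 6

Answer: 6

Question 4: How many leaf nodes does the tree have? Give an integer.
Answer: 6

Derivation:
Leaves (nodes with no children): C, D, E, H, J, M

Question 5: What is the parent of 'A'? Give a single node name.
Scan adjacency: A appears as child of B

Answer: B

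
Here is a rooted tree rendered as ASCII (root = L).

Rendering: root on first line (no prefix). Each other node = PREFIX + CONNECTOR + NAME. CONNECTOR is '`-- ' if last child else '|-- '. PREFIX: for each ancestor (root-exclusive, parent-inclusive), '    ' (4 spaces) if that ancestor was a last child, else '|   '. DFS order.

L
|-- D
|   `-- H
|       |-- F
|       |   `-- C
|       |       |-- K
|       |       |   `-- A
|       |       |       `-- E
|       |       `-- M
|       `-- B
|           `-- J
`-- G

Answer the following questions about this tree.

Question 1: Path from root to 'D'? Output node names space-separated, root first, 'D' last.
Answer: L D

Derivation:
Walk down from root: L -> D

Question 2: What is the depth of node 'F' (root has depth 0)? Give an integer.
Path from root to F: L -> D -> H -> F
Depth = number of edges = 3

Answer: 3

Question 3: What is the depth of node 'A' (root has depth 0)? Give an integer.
Path from root to A: L -> D -> H -> F -> C -> K -> A
Depth = number of edges = 6

Answer: 6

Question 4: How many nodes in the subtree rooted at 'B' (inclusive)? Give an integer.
Subtree rooted at B contains: B, J
Count = 2

Answer: 2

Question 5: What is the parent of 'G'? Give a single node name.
Scan adjacency: G appears as child of L

Answer: L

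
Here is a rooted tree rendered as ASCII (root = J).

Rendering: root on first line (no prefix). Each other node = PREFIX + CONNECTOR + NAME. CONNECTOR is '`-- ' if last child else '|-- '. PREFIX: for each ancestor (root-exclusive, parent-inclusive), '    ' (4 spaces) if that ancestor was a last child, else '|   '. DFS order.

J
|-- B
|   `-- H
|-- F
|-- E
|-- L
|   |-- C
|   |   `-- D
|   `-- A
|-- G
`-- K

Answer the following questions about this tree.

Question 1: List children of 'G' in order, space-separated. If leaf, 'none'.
Answer: none

Derivation:
Node G's children (from adjacency): (leaf)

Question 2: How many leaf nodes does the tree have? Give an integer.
Answer: 7

Derivation:
Leaves (nodes with no children): A, D, E, F, G, H, K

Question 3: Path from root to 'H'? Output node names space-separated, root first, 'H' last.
Answer: J B H

Derivation:
Walk down from root: J -> B -> H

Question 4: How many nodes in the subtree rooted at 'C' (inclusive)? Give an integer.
Subtree rooted at C contains: C, D
Count = 2

Answer: 2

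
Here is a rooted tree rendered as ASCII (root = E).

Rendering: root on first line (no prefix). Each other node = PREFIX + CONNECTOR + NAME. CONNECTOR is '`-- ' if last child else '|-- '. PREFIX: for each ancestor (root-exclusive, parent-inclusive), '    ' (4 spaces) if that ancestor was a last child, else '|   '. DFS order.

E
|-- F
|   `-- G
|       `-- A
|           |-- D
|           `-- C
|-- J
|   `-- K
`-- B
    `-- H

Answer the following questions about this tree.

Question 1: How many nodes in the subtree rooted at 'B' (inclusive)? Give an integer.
Subtree rooted at B contains: B, H
Count = 2

Answer: 2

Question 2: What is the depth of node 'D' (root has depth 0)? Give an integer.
Path from root to D: E -> F -> G -> A -> D
Depth = number of edges = 4

Answer: 4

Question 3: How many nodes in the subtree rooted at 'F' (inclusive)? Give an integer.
Answer: 5

Derivation:
Subtree rooted at F contains: A, C, D, F, G
Count = 5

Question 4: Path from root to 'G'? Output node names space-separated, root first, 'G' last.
Answer: E F G

Derivation:
Walk down from root: E -> F -> G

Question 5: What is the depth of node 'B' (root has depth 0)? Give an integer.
Answer: 1

Derivation:
Path from root to B: E -> B
Depth = number of edges = 1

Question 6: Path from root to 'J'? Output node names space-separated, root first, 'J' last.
Answer: E J

Derivation:
Walk down from root: E -> J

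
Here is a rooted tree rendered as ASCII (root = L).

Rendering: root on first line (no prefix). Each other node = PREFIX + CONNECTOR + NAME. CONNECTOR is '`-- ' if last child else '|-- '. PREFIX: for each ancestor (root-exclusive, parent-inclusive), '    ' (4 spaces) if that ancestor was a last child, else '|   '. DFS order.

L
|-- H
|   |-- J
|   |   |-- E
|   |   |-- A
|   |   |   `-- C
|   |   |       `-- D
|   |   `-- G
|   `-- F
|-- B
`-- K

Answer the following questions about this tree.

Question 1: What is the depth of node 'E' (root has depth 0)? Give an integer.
Path from root to E: L -> H -> J -> E
Depth = number of edges = 3

Answer: 3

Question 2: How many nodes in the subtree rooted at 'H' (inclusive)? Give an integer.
Subtree rooted at H contains: A, C, D, E, F, G, H, J
Count = 8

Answer: 8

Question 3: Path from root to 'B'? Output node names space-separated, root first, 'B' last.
Answer: L B

Derivation:
Walk down from root: L -> B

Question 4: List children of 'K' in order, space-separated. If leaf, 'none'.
Answer: none

Derivation:
Node K's children (from adjacency): (leaf)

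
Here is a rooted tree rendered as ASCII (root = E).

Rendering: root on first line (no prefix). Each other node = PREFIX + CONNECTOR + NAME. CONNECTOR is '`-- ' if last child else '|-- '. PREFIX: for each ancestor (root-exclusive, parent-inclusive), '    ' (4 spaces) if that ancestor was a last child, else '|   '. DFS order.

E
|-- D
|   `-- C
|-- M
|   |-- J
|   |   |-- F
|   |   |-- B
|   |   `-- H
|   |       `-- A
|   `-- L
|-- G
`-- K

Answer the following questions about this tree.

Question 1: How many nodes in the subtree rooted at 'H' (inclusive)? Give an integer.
Subtree rooted at H contains: A, H
Count = 2

Answer: 2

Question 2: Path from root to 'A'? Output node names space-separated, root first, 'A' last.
Answer: E M J H A

Derivation:
Walk down from root: E -> M -> J -> H -> A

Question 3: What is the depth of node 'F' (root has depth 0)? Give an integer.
Path from root to F: E -> M -> J -> F
Depth = number of edges = 3

Answer: 3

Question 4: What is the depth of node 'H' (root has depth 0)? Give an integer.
Path from root to H: E -> M -> J -> H
Depth = number of edges = 3

Answer: 3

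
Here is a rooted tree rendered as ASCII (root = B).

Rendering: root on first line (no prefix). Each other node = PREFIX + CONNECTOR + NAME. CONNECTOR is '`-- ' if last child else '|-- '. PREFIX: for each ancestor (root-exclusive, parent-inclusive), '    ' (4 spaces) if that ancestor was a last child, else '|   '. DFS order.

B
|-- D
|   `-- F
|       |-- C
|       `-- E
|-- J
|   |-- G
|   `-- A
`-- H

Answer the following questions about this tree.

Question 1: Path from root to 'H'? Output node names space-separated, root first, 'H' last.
Walk down from root: B -> H

Answer: B H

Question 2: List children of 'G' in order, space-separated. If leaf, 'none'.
Node G's children (from adjacency): (leaf)

Answer: none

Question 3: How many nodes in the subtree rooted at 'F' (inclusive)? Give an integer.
Subtree rooted at F contains: C, E, F
Count = 3

Answer: 3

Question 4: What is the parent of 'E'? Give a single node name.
Scan adjacency: E appears as child of F

Answer: F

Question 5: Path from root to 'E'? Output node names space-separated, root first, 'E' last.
Answer: B D F E

Derivation:
Walk down from root: B -> D -> F -> E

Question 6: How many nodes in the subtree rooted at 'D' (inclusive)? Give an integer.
Subtree rooted at D contains: C, D, E, F
Count = 4

Answer: 4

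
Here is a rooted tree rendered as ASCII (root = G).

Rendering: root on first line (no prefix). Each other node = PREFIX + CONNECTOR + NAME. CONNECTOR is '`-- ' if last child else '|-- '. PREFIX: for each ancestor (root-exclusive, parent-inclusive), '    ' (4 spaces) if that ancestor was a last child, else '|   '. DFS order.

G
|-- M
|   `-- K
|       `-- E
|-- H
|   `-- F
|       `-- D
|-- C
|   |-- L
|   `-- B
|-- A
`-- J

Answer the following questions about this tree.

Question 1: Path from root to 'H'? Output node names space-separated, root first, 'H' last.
Walk down from root: G -> H

Answer: G H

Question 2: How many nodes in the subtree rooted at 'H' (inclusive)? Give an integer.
Subtree rooted at H contains: D, F, H
Count = 3

Answer: 3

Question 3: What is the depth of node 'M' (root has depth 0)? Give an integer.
Path from root to M: G -> M
Depth = number of edges = 1

Answer: 1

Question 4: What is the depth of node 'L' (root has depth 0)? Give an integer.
Answer: 2

Derivation:
Path from root to L: G -> C -> L
Depth = number of edges = 2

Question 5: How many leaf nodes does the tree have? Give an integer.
Leaves (nodes with no children): A, B, D, E, J, L

Answer: 6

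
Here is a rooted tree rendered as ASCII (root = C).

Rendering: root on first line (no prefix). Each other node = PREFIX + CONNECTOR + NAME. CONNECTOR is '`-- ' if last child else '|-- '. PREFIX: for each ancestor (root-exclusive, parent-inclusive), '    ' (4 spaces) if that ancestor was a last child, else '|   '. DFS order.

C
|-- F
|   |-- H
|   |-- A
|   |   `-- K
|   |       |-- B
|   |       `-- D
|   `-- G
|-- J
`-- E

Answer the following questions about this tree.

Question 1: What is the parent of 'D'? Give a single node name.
Scan adjacency: D appears as child of K

Answer: K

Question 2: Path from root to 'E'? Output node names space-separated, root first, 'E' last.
Answer: C E

Derivation:
Walk down from root: C -> E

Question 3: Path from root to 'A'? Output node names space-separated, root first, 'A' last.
Walk down from root: C -> F -> A

Answer: C F A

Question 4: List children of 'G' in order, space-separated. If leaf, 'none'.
Node G's children (from adjacency): (leaf)

Answer: none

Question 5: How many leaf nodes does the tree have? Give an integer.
Leaves (nodes with no children): B, D, E, G, H, J

Answer: 6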